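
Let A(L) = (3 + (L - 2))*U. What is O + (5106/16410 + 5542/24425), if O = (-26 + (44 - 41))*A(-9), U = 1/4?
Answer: 621770459/13360475 ≈ 46.538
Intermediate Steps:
U = ¼ ≈ 0.25000
A(L) = ¼ + L/4 (A(L) = (3 + (L - 2))*(¼) = (3 + (-2 + L))*(¼) = (1 + L)*(¼) = ¼ + L/4)
O = 46 (O = (-26 + (44 - 41))*(¼ + (¼)*(-9)) = (-26 + 3)*(¼ - 9/4) = -23*(-2) = 46)
O + (5106/16410 + 5542/24425) = 46 + (5106/16410 + 5542/24425) = 46 + (5106*(1/16410) + 5542*(1/24425)) = 46 + (851/2735 + 5542/24425) = 46 + 7188609/13360475 = 621770459/13360475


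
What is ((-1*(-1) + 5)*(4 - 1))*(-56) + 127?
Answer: -881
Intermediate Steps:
((-1*(-1) + 5)*(4 - 1))*(-56) + 127 = ((1 + 5)*3)*(-56) + 127 = (6*3)*(-56) + 127 = 18*(-56) + 127 = -1008 + 127 = -881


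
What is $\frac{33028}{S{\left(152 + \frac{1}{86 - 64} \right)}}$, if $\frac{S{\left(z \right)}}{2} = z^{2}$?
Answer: $\frac{7992776}{11189025} \approx 0.71434$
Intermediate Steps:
$S{\left(z \right)} = 2 z^{2}$
$\frac{33028}{S{\left(152 + \frac{1}{86 - 64} \right)}} = \frac{33028}{2 \left(152 + \frac{1}{86 - 64}\right)^{2}} = \frac{33028}{2 \left(152 + \frac{1}{22}\right)^{2}} = \frac{33028}{2 \left(\frac{3345}{22}\right)^{2}} = \frac{33028}{2 \cdot \frac{11189025}{484}} = \frac{33028}{\frac{11189025}{242}} = 33028 \cdot \frac{242}{11189025} = \frac{7992776}{11189025}$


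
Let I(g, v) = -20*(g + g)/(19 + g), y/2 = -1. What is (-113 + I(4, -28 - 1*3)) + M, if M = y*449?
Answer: -23413/23 ≈ -1018.0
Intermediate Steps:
y = -2 (y = 2*(-1) = -2)
I(g, v) = -40*g/(19 + g) (I(g, v) = -20*2*g/(19 + g) = -40*g/(19 + g))
M = -898 (M = -2*449 = -898)
(-113 + I(4, -28 - 1*3)) + M = (-113 - 40*4/(19 + 4)) - 898 = (-113 - 40*4/23) - 898 = (-113 - 40*4*1/23) - 898 = (-113 - 160/23) - 898 = -2759/23 - 898 = -23413/23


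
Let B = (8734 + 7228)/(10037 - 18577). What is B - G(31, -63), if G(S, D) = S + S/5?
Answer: -33365/854 ≈ -39.069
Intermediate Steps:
B = -7981/4270 (B = 15962/(-8540) = 15962*(-1/8540) = -7981/4270 ≈ -1.8691)
G(S, D) = 6*S/5 (G(S, D) = S + S*(⅕) = S + S/5 = 6*S/5)
B - G(31, -63) = -7981/4270 - 6*31/5 = -7981/4270 - 1*186/5 = -7981/4270 - 186/5 = -33365/854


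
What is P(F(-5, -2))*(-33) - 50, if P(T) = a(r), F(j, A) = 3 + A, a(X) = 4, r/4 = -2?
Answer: -182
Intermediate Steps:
r = -8 (r = 4*(-2) = -8)
P(T) = 4
P(F(-5, -2))*(-33) - 50 = 4*(-33) - 50 = -132 - 50 = -182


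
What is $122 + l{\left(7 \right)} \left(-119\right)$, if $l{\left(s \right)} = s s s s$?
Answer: $-285597$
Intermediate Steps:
$l{\left(s \right)} = s^{4}$ ($l{\left(s \right)} = s^{2} s^{2} = s^{4}$)
$122 + l{\left(7 \right)} \left(-119\right) = 122 + 7^{4} \left(-119\right) = 122 + 2401 \left(-119\right) = 122 - 285719 = -285597$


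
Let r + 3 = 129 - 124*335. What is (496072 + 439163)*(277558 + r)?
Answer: 220850133840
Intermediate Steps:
r = -41414 (r = -3 + (129 - 124*335) = -3 + (129 - 41540) = -3 - 41411 = -41414)
(496072 + 439163)*(277558 + r) = (496072 + 439163)*(277558 - 41414) = 935235*236144 = 220850133840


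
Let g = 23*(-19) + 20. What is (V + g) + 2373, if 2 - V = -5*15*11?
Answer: 2783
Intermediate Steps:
V = 827 (V = 2 - (-5*15)*11 = 2 - (-75)*11 = 2 - 1*(-825) = 2 + 825 = 827)
g = -417 (g = -437 + 20 = -417)
(V + g) + 2373 = (827 - 417) + 2373 = 410 + 2373 = 2783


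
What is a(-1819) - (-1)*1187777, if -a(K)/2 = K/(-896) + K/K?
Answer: 532121381/448 ≈ 1.1878e+6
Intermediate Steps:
a(K) = -2 + K/448 (a(K) = -2*(K/(-896) + K/K) = -2*(K*(-1/896) + 1) = -2*(-K/896 + 1) = -2*(1 - K/896) = -2 + K/448)
a(-1819) - (-1)*1187777 = (-2 + (1/448)*(-1819)) - (-1)*1187777 = (-2 - 1819/448) - 1*(-1187777) = -2715/448 + 1187777 = 532121381/448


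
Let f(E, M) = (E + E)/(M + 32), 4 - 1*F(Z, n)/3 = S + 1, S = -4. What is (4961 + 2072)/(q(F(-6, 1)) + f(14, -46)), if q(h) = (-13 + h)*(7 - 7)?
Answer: -7033/2 ≈ -3516.5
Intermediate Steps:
F(Z, n) = 21 (F(Z, n) = 12 - 3*(-4 + 1) = 12 - 3*(-3) = 12 + 9 = 21)
q(h) = 0 (q(h) = (-13 + h)*0 = 0)
f(E, M) = 2*E/(32 + M) (f(E, M) = (2*E)/(32 + M) = 2*E/(32 + M))
(4961 + 2072)/(q(F(-6, 1)) + f(14, -46)) = (4961 + 2072)/(0 + 2*14/(32 - 46)) = 7033/(0 + 2*14/(-14)) = 7033/(0 + 2*14*(-1/14)) = 7033/(0 - 2) = 7033/(-2) = 7033*(-1/2) = -7033/2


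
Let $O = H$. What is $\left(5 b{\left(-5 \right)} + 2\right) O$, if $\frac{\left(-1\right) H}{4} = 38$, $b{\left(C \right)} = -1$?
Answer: $456$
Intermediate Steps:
$H = -152$ ($H = \left(-4\right) 38 = -152$)
$O = -152$
$\left(5 b{\left(-5 \right)} + 2\right) O = \left(5 \left(-1\right) + 2\right) \left(-152\right) = \left(-5 + 2\right) \left(-152\right) = \left(-3\right) \left(-152\right) = 456$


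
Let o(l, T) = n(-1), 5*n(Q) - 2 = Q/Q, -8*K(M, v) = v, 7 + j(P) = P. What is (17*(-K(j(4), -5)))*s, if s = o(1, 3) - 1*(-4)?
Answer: -391/8 ≈ -48.875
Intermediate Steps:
j(P) = -7 + P
K(M, v) = -v/8
n(Q) = 3/5 (n(Q) = 2/5 + (Q/Q)/5 = 2/5 + (1/5)*1 = 2/5 + 1/5 = 3/5)
o(l, T) = 3/5
s = 23/5 (s = 3/5 - 1*(-4) = 3/5 + 4 = 23/5 ≈ 4.6000)
(17*(-K(j(4), -5)))*s = (17*(-(-1)*(-5)/8))*(23/5) = (17*(-1*5/8))*(23/5) = (17*(-5/8))*(23/5) = -85/8*23/5 = -391/8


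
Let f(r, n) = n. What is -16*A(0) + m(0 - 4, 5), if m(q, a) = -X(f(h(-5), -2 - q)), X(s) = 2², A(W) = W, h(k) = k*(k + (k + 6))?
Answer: -4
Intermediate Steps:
h(k) = k*(6 + 2*k) (h(k) = k*(k + (6 + k)) = k*(6 + 2*k))
X(s) = 4
m(q, a) = -4 (m(q, a) = -1*4 = -4)
-16*A(0) + m(0 - 4, 5) = -16*0 - 4 = 0 - 4 = -4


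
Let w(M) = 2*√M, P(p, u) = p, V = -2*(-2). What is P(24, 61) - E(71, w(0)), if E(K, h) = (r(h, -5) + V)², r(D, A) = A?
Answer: 23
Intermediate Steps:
V = 4
E(K, h) = 1 (E(K, h) = (-5 + 4)² = (-1)² = 1)
P(24, 61) - E(71, w(0)) = 24 - 1*1 = 24 - 1 = 23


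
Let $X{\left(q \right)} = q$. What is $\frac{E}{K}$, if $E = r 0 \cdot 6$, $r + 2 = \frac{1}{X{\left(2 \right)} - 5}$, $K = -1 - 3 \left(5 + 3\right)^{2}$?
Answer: $0$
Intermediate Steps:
$K = -193$ ($K = -1 - 3 \cdot 8^{2} = -1 - 192 = -193$)
$r = - \frac{7}{3}$ ($r = -2 + \frac{1}{2 - 5} = -2 + \frac{1}{-3} = -2 - \frac{1}{3} = - \frac{7}{3} \approx -2.3333$)
$E = 0$ ($E = \left(- \frac{7}{3}\right) 0 \cdot 6 = 0 \cdot 6 = 0$)
$\frac{E}{K} = \frac{1}{-193} \cdot 0 = \left(- \frac{1}{193}\right) 0 = 0$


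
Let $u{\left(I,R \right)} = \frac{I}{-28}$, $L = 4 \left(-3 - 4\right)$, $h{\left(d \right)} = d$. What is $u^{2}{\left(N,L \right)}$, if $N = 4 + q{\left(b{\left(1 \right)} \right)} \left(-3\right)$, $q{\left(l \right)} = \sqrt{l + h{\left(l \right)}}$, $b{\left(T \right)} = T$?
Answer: $\frac{17}{392} - \frac{3 \sqrt{2}}{98} \approx 7.5095 \cdot 10^{-5}$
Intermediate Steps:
$L = -28$ ($L = 4 \left(-7\right) = -28$)
$q{\left(l \right)} = \sqrt{2} \sqrt{l}$ ($q{\left(l \right)} = \sqrt{l + l} = \sqrt{2 l} = \sqrt{2} \sqrt{l}$)
$N = 4 - 3 \sqrt{2}$ ($N = 4 + \sqrt{2} \sqrt{1} \left(-3\right) = 4 + \sqrt{2} \cdot 1 \left(-3\right) = 4 + \sqrt{2} \left(-3\right) = 4 - 3 \sqrt{2} \approx -0.24264$)
$u{\left(I,R \right)} = - \frac{I}{28}$ ($u{\left(I,R \right)} = I \left(- \frac{1}{28}\right) = - \frac{I}{28}$)
$u^{2}{\left(N,L \right)} = \left(- \frac{4 - 3 \sqrt{2}}{28}\right)^{2} = \left(- \frac{1}{7} + \frac{3 \sqrt{2}}{28}\right)^{2}$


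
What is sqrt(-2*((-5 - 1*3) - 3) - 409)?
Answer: 3*I*sqrt(43) ≈ 19.672*I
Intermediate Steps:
sqrt(-2*((-5 - 1*3) - 3) - 409) = sqrt(-2*((-5 - 3) - 3) - 409) = sqrt(-2*(-8 - 3) - 409) = sqrt(-2*(-11) - 409) = sqrt(22 - 409) = sqrt(-387) = 3*I*sqrt(43)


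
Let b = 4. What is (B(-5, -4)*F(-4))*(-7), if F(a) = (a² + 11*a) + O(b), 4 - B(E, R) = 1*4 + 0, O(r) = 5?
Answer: 0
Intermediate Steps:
B(E, R) = 0 (B(E, R) = 4 - (1*4 + 0) = 4 - (4 + 0) = 4 - 1*4 = 4 - 4 = 0)
F(a) = 5 + a² + 11*a (F(a) = (a² + 11*a) + 5 = 5 + a² + 11*a)
(B(-5, -4)*F(-4))*(-7) = (0*(5 + (-4)² + 11*(-4)))*(-7) = (0*(5 + 16 - 44))*(-7) = (0*(-23))*(-7) = 0*(-7) = 0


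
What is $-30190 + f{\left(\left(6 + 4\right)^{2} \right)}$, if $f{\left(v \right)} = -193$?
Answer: $-30383$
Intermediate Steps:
$-30190 + f{\left(\left(6 + 4\right)^{2} \right)} = -30190 - 193 = -30383$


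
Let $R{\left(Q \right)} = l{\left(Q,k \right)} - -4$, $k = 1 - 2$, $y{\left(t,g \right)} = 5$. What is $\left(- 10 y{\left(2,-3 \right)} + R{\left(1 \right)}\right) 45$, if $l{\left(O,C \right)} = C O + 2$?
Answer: $-2025$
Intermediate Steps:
$k = -1$ ($k = 1 - 2 = -1$)
$l{\left(O,C \right)} = 2 + C O$
$R{\left(Q \right)} = 6 - Q$ ($R{\left(Q \right)} = \left(2 - Q\right) - -4 = \left(2 - Q\right) + 4 = 6 - Q$)
$\left(- 10 y{\left(2,-3 \right)} + R{\left(1 \right)}\right) 45 = \left(\left(-10\right) 5 + \left(6 - 1\right)\right) 45 = \left(-50 + \left(6 - 1\right)\right) 45 = \left(-50 + 5\right) 45 = \left(-45\right) 45 = -2025$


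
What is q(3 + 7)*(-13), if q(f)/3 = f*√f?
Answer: -390*√10 ≈ -1233.3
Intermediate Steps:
q(f) = 3*f^(3/2) (q(f) = 3*(f*√f) = 3*f^(3/2))
q(3 + 7)*(-13) = (3*(3 + 7)^(3/2))*(-13) = (3*10^(3/2))*(-13) = (3*(10*√10))*(-13) = (30*√10)*(-13) = -390*√10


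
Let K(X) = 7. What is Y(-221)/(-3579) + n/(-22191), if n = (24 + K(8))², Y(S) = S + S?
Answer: 707667/8824621 ≈ 0.080192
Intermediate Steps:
Y(S) = 2*S
n = 961 (n = (24 + 7)² = 31² = 961)
Y(-221)/(-3579) + n/(-22191) = (2*(-221))/(-3579) + 961/(-22191) = -442*(-1/3579) + 961*(-1/22191) = 442/3579 - 961/22191 = 707667/8824621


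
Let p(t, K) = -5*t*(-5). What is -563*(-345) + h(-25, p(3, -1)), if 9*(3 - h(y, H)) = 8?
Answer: 1748134/9 ≈ 1.9424e+5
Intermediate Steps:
p(t, K) = 25*t
h(y, H) = 19/9 (h(y, H) = 3 - ⅑*8 = 3 - 8/9 = 19/9)
-563*(-345) + h(-25, p(3, -1)) = -563*(-345) + 19/9 = 194235 + 19/9 = 1748134/9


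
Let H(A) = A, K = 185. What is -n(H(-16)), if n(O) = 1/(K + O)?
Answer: -1/169 ≈ -0.0059172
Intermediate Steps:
n(O) = 1/(185 + O)
-n(H(-16)) = -1/(185 - 16) = -1/169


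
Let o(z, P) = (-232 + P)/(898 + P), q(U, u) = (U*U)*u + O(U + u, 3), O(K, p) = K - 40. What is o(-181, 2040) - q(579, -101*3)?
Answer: 1320511239/13 ≈ 1.0158e+8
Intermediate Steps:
O(K, p) = -40 + K
q(U, u) = -40 + U + u + u*U² (q(U, u) = (U*U)*u + (-40 + (U + u)) = U²*u + (-40 + U + u) = u*U² + (-40 + U + u) = -40 + U + u + u*U²)
o(z, P) = (-232 + P)/(898 + P)
o(-181, 2040) - q(579, -101*3) = (-232 + 2040)/(898 + 2040) - (-40 + 579 - 101*3 - 101*3*579²) = 1808/2938 - (-40 + 579 - 303 - 303*335241) = (1/2938)*1808 - (-40 + 579 - 303 - 101578023) = 8/13 - 1*(-101577787) = 8/13 + 101577787 = 1320511239/13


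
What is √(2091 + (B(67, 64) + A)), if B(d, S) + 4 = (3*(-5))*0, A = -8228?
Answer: I*√6141 ≈ 78.365*I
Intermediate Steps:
B(d, S) = -4 (B(d, S) = -4 + (3*(-5))*0 = -4 - 15*0 = -4 + 0 = -4)
√(2091 + (B(67, 64) + A)) = √(2091 + (-4 - 8228)) = √(2091 - 8232) = √(-6141) = I*√6141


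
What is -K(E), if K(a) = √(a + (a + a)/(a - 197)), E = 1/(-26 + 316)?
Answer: -√936870468090/16567410 ≈ -0.058423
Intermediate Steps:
E = 1/290 ≈ 0.0034483
K(a) = √(a + 2*a/(-197 + a)) (K(a) = √(a + (2*a)/(-197 + a)) = √(a + 2*a/(-197 + a)))
-K(E) = -√((-195 + 1/290)/(290*(-197 + 1/290))) = -√((1/290)*(-56549/290)/(-57129/290)) = -√((1/290)*(-290/57129)*(-56549/290)) = -√(56549/16567410) = -√936870468090/16567410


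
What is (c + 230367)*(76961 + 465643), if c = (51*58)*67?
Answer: 232534572012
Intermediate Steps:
c = 198186 (c = 2958*67 = 198186)
(c + 230367)*(76961 + 465643) = (198186 + 230367)*(76961 + 465643) = 428553*542604 = 232534572012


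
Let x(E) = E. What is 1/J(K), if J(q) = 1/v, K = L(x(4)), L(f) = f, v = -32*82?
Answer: -2624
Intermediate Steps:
v = -2624
K = 4
J(q) = -1/2624 (J(q) = 1/(-2624) = -1/2624)
1/J(K) = 1/(-1/2624) = -2624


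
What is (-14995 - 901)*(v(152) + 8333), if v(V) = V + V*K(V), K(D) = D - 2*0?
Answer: -502138744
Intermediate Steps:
K(D) = D (K(D) = D + 0 = D)
v(V) = V + V**2 (v(V) = V + V*V = V + V**2)
(-14995 - 901)*(v(152) + 8333) = (-14995 - 901)*(152*(1 + 152) + 8333) = -15896*(152*153 + 8333) = -15896*(23256 + 8333) = -15896*31589 = -502138744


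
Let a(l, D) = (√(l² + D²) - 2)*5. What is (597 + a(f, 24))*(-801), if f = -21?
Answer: -470187 - 12015*√113 ≈ -5.9791e+5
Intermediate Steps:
a(l, D) = -10 + 5*√(D² + l²) (a(l, D) = (√(D² + l²) - 2)*5 = (-2 + √(D² + l²))*5 = -10 + 5*√(D² + l²))
(597 + a(f, 24))*(-801) = (597 + (-10 + 5*√(24² + (-21)²)))*(-801) = (597 + (-10 + 5*√(576 + 441)))*(-801) = (597 + (-10 + 5*√1017))*(-801) = (597 + (-10 + 5*(3*√113)))*(-801) = (597 + (-10 + 15*√113))*(-801) = (587 + 15*√113)*(-801) = -470187 - 12015*√113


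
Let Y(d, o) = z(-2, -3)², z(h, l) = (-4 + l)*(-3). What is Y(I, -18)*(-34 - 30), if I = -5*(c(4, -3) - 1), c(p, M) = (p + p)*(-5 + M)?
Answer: -28224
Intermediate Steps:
z(h, l) = 12 - 3*l
c(p, M) = 2*p*(-5 + M) (c(p, M) = (2*p)*(-5 + M) = 2*p*(-5 + M))
I = 325 (I = -5*(2*4*(-5 - 3) - 1) = -5*(2*4*(-8) - 1) = -5*(-64 - 1) = -5*(-65) = 325)
Y(d, o) = 441 (Y(d, o) = (12 - 3*(-3))² = (12 + 9)² = 21² = 441)
Y(I, -18)*(-34 - 30) = 441*(-34 - 30) = 441*(-64) = -28224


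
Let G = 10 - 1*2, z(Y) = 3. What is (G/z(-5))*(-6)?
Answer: -16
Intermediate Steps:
G = 8 (G = 10 - 2 = 8)
(G/z(-5))*(-6) = (8/3)*(-6) = -16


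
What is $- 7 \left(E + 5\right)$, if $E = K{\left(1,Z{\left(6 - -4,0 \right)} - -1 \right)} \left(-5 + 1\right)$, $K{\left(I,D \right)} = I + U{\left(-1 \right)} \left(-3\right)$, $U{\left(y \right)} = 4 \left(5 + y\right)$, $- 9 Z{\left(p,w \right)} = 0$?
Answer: $-1351$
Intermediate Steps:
$Z{\left(p,w \right)} = 0$ ($Z{\left(p,w \right)} = \left(- \frac{1}{9}\right) 0 = 0$)
$U{\left(y \right)} = 20 + 4 y$
$K{\left(I,D \right)} = -48 + I$ ($K{\left(I,D \right)} = I + \left(20 + 4 \left(-1\right)\right) \left(-3\right) = I + \left(20 - 4\right) \left(-3\right) = I + 16 \left(-3\right) = I - 48 = -48 + I$)
$E = 188$ ($E = \left(-48 + 1\right) \left(-5 + 1\right) = \left(-47\right) \left(-4\right) = 188$)
$- 7 \left(E + 5\right) = - 7 \left(188 + 5\right) = \left(-7\right) 193 = -1351$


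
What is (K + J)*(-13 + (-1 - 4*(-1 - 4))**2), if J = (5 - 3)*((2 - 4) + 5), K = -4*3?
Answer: -2088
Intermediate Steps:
K = -12
J = 6 (J = 2*(-2 + 5) = 2*3 = 6)
(K + J)*(-13 + (-1 - 4*(-1 - 4))**2) = (-12 + 6)*(-13 + (-1 - 4*(-1 - 4))**2) = -6*(-13 + (-1 - 4*(-5))**2) = -6*(-13 + (-1 + 20)**2) = -6*(-13 + 19**2) = -6*(-13 + 361) = -6*348 = -2088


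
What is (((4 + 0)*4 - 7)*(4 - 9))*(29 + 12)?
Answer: -1845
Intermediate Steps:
(((4 + 0)*4 - 7)*(4 - 9))*(29 + 12) = ((4*4 - 7)*(-5))*41 = ((16 - 7)*(-5))*41 = (9*(-5))*41 = -45*41 = -1845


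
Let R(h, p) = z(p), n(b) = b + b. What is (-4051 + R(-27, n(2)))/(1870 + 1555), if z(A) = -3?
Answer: -4054/3425 ≈ -1.1836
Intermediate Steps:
n(b) = 2*b
R(h, p) = -3
(-4051 + R(-27, n(2)))/(1870 + 1555) = (-4051 - 3)/(1870 + 1555) = -4054/3425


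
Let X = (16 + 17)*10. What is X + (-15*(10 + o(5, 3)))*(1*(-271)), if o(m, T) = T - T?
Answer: 40980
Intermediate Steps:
X = 330 (X = 33*10 = 330)
o(m, T) = 0
X + (-15*(10 + o(5, 3)))*(1*(-271)) = 330 + (-15*(10 + 0))*(1*(-271)) = 330 - 15*10*(-271) = 330 - 150*(-271) = 330 + 40650 = 40980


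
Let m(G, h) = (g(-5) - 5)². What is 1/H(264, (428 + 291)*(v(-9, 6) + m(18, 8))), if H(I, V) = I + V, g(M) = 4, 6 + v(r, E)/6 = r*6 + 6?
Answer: -1/231973 ≈ -4.3108e-6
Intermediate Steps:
v(r, E) = 36*r (v(r, E) = -36 + 6*(r*6 + 6) = -36 + 6*(6*r + 6) = -36 + 6*(6 + 6*r) = -36 + (36 + 36*r) = 36*r)
m(G, h) = 1 (m(G, h) = (4 - 5)² = (-1)² = 1)
1/H(264, (428 + 291)*(v(-9, 6) + m(18, 8))) = 1/(264 + (428 + 291)*(36*(-9) + 1)) = 1/(264 + 719*(-324 + 1)) = 1/(264 + 719*(-323)) = 1/(264 - 232237) = 1/(-231973) = -1/231973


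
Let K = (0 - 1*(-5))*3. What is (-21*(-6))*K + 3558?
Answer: 5448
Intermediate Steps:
K = 15 (K = (0 + 5)*3 = 5*3 = 15)
(-21*(-6))*K + 3558 = -21*(-6)*15 + 3558 = 126*15 + 3558 = 1890 + 3558 = 5448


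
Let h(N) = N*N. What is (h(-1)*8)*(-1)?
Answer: -8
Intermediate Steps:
h(N) = N**2
(h(-1)*8)*(-1) = ((-1)**2*8)*(-1) = (1*8)*(-1) = 8*(-1) = -8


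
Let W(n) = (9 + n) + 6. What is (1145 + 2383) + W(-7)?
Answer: 3536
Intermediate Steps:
W(n) = 15 + n
(1145 + 2383) + W(-7) = (1145 + 2383) + (15 - 7) = 3528 + 8 = 3536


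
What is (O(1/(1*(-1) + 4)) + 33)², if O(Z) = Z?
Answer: 10000/9 ≈ 1111.1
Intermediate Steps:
(O(1/(1*(-1) + 4)) + 33)² = (1/(1*(-1) + 4) + 33)² = (1/(-1 + 4) + 33)² = (1/3 + 33)² = (⅓ + 33)² = (100/3)² = 10000/9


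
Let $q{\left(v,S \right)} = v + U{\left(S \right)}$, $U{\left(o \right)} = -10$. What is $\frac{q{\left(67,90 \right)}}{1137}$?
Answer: $\frac{19}{379} \approx 0.050132$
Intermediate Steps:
$q{\left(v,S \right)} = -10 + v$ ($q{\left(v,S \right)} = v - 10 = -10 + v$)
$\frac{q{\left(67,90 \right)}}{1137} = \frac{-10 + 67}{1137} = 57 \cdot \frac{1}{1137} = \frac{19}{379}$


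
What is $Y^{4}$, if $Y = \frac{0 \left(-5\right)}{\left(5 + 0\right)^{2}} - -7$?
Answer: $2401$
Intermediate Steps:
$Y = 7$ ($Y = \frac{0}{5^{2}} + 7 = \frac{0}{25} + 7 = 0 \cdot \frac{1}{25} + 7 = 0 + 7 = 7$)
$Y^{4} = 7^{4} = 2401$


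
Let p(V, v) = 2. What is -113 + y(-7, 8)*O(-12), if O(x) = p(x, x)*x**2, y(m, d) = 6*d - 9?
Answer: 11119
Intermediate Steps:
y(m, d) = -9 + 6*d
O(x) = 2*x**2
-113 + y(-7, 8)*O(-12) = -113 + (-9 + 6*8)*(2*(-12)**2) = -113 + (-9 + 48)*(2*144) = -113 + 39*288 = -113 + 11232 = 11119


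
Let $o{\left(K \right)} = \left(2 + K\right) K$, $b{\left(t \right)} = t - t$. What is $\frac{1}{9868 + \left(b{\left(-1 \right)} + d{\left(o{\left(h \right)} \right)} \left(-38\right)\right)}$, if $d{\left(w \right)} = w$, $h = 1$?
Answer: $\frac{1}{9754} \approx 0.00010252$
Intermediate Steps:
$b{\left(t \right)} = 0$
$o{\left(K \right)} = K \left(2 + K\right)$
$\frac{1}{9868 + \left(b{\left(-1 \right)} + d{\left(o{\left(h \right)} \right)} \left(-38\right)\right)} = \frac{1}{9868 + \left(0 + 1 \left(2 + 1\right) \left(-38\right)\right)} = \frac{1}{9868 + \left(0 + 1 \cdot 3 \left(-38\right)\right)} = \frac{1}{9868 + \left(0 + 3 \left(-38\right)\right)} = \frac{1}{9868 + \left(0 - 114\right)} = \frac{1}{9868 - 114} = \frac{1}{9754}$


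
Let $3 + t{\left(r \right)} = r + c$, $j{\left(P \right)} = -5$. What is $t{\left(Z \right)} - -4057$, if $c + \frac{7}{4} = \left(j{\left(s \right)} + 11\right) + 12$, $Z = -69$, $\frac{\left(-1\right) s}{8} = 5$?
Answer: $\frac{16005}{4} \approx 4001.3$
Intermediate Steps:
$s = -40$ ($s = \left(-8\right) 5 = -40$)
$c = \frac{65}{4}$ ($c = - \frac{7}{4} + \left(\left(-5 + 11\right) + 12\right) = - \frac{7}{4} + \left(6 + 12\right) = - \frac{7}{4} + 18 = \frac{65}{4} \approx 16.25$)
$t{\left(r \right)} = \frac{53}{4} + r$ ($t{\left(r \right)} = -3 + \left(r + \frac{65}{4}\right) = -3 + \left(\frac{65}{4} + r\right) = \frac{53}{4} + r$)
$t{\left(Z \right)} - -4057 = \left(\frac{53}{4} - 69\right) - -4057 = - \frac{223}{4} + 4057 = \frac{16005}{4}$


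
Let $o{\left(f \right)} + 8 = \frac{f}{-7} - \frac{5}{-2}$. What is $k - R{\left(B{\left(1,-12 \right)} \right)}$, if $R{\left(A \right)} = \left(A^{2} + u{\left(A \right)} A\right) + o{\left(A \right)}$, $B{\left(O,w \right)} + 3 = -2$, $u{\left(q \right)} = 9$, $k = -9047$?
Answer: $- \frac{126311}{14} \approx -9022.2$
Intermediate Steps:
$B{\left(O,w \right)} = -5$ ($B{\left(O,w \right)} = -3 - 2 = -5$)
$o{\left(f \right)} = - \frac{11}{2} - \frac{f}{7}$ ($o{\left(f \right)} = -8 + \left(\frac{f}{-7} - \frac{5}{-2}\right) = -8 + \left(f \left(- \frac{1}{7}\right) - - \frac{5}{2}\right) = -8 - \left(- \frac{5}{2} + \frac{f}{7}\right) = - \frac{11}{2} - \frac{f}{7}$)
$R{\left(A \right)} = - \frac{11}{2} + A^{2} + \frac{62 A}{7}$ ($R{\left(A \right)} = \left(A^{2} + 9 A\right) - \left(\frac{11}{2} + \frac{A}{7}\right) = - \frac{11}{2} + A^{2} + \frac{62 A}{7}$)
$k - R{\left(B{\left(1,-12 \right)} \right)} = -9047 - \left(- \frac{11}{2} + \left(-5\right)^{2} + \frac{62}{7} \left(-5\right)\right) = -9047 - \left(- \frac{11}{2} + 25 - \frac{310}{7}\right) = -9047 - - \frac{347}{14} = -9047 + \frac{347}{14} = - \frac{126311}{14}$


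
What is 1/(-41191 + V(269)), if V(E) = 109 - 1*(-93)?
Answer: -1/40989 ≈ -2.4397e-5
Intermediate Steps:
V(E) = 202 (V(E) = 109 + 93 = 202)
1/(-41191 + V(269)) = 1/(-41191 + 202) = 1/(-40989) = -1/40989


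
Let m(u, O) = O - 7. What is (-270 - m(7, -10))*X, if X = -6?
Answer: 1518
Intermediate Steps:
m(u, O) = -7 + O
(-270 - m(7, -10))*X = (-270 - (-7 - 10))*(-6) = (-270 - 1*(-17))*(-6) = (-270 + 17)*(-6) = -253*(-6) = 1518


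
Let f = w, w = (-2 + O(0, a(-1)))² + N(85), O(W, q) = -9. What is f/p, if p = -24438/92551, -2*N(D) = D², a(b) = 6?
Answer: 646283633/48876 ≈ 13223.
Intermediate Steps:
N(D) = -D²/2
w = -6983/2 (w = (-2 - 9)² - ½*85² = (-11)² - ½*7225 = 121 - 7225/2 = -6983/2 ≈ -3491.5)
f = -6983/2 ≈ -3491.5
p = -24438/92551 (p = -24438*1/92551 = -24438/92551 ≈ -0.26405)
f/p = -6983/(2*(-24438/92551)) = -6983/2*(-92551/24438) = 646283633/48876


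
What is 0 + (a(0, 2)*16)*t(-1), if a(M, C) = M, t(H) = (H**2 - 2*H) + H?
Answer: 0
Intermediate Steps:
t(H) = H**2 - H
0 + (a(0, 2)*16)*t(-1) = 0 + (0*16)*(-(-1 - 1)) = 0 + 0*(-1*(-2)) = 0 + 0*2 = 0 + 0 = 0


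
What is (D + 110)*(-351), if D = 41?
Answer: -53001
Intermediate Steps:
(D + 110)*(-351) = (41 + 110)*(-351) = 151*(-351) = -53001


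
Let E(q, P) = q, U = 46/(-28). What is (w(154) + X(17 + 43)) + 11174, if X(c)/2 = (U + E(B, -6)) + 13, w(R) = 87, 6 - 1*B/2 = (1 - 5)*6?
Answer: 79826/7 ≈ 11404.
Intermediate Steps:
U = -23/14 (U = 46*(-1/28) = -23/14 ≈ -1.6429)
B = 60 (B = 12 - 2*(1 - 5)*6 = 12 - (-8)*6 = 12 - 2*(-24) = 12 + 48 = 60)
X(c) = 999/7 (X(c) = 2*((-23/14 + 60) + 13) = 2*(817/14 + 13) = 2*(999/14) = 999/7)
(w(154) + X(17 + 43)) + 11174 = (87 + 999/7) + 11174 = 1608/7 + 11174 = 79826/7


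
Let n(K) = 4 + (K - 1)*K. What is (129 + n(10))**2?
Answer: 49729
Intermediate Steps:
n(K) = 4 + K*(-1 + K) (n(K) = 4 + (-1 + K)*K = 4 + K*(-1 + K))
(129 + n(10))**2 = (129 + (4 + 10**2 - 1*10))**2 = (129 + (4 + 100 - 10))**2 = (129 + 94)**2 = 223**2 = 49729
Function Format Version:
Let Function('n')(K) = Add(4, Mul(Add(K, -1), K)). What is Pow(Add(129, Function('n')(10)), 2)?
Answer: 49729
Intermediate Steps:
Function('n')(K) = Add(4, Mul(K, Add(-1, K))) (Function('n')(K) = Add(4, Mul(Add(-1, K), K)) = Add(4, Mul(K, Add(-1, K))))
Pow(Add(129, Function('n')(10)), 2) = Pow(Add(129, Add(4, Pow(10, 2), Mul(-1, 10))), 2) = Pow(Add(129, Add(4, 100, -10)), 2) = Pow(Add(129, 94), 2) = Pow(223, 2) = 49729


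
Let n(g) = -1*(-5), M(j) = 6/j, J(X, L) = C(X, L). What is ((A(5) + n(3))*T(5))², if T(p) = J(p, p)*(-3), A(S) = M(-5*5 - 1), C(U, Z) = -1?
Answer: 34596/169 ≈ 204.71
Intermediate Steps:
J(X, L) = -1
n(g) = 5
A(S) = -3/13 (A(S) = 6/(-5*5 - 1) = 6/(-25 - 1) = 6/(-26) = 6*(-1/26) = -3/13)
T(p) = 3 (T(p) = -1*(-3) = 3)
((A(5) + n(3))*T(5))² = ((-3/13 + 5)*3)² = ((62/13)*3)² = (186/13)² = 34596/169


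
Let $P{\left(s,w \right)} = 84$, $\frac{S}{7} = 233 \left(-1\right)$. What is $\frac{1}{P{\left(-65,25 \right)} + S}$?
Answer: $- \frac{1}{1547} \approx -0.00064641$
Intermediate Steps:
$S = -1631$ ($S = 7 \cdot 233 \left(-1\right) = 7 \left(-233\right) = -1631$)
$\frac{1}{P{\left(-65,25 \right)} + S} = \frac{1}{84 - 1631} = \frac{1}{-1547} = - \frac{1}{1547}$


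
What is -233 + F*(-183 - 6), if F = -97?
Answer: 18100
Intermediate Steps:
-233 + F*(-183 - 6) = -233 - 97*(-183 - 6) = -233 - 97*(-189) = -233 + 18333 = 18100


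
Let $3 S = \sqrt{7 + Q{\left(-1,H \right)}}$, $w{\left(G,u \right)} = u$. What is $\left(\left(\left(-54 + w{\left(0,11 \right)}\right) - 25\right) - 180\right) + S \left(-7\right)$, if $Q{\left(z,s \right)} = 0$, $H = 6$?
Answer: $-248 - \frac{7 \sqrt{7}}{3} \approx -254.17$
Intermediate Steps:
$S = \frac{\sqrt{7}}{3}$ ($S = \frac{\sqrt{7 + 0}}{3} = \frac{\sqrt{7}}{3} \approx 0.88192$)
$\left(\left(\left(-54 + w{\left(0,11 \right)}\right) - 25\right) - 180\right) + S \left(-7\right) = \left(\left(\left(-54 + 11\right) - 25\right) - 180\right) + \frac{\sqrt{7}}{3} \left(-7\right) = \left(\left(-43 - 25\right) - 180\right) - \frac{7 \sqrt{7}}{3} = \left(-68 - 180\right) - \frac{7 \sqrt{7}}{3} = -248 - \frac{7 \sqrt{7}}{3}$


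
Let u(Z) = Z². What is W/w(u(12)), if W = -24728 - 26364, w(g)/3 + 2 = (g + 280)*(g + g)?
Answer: -25546/183165 ≈ -0.13947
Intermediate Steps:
w(g) = -6 + 6*g*(280 + g) (w(g) = -6 + 3*((g + 280)*(g + g)) = -6 + 3*((280 + g)*(2*g)) = -6 + 3*(2*g*(280 + g)) = -6 + 6*g*(280 + g))
W = -51092
W/w(u(12)) = -51092/(-6 + 6*(12²)² + 1680*12²) = -51092/(-6 + 6*144² + 1680*144) = -51092/(-6 + 6*20736 + 241920) = -51092/(-6 + 124416 + 241920) = -51092/366330 = -51092*1/366330 = -25546/183165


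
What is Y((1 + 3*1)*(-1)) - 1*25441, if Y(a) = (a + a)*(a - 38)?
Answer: -25105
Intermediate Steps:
Y(a) = 2*a*(-38 + a) (Y(a) = (2*a)*(-38 + a) = 2*a*(-38 + a))
Y((1 + 3*1)*(-1)) - 1*25441 = 2*((1 + 3*1)*(-1))*(-38 + (1 + 3*1)*(-1)) - 1*25441 = 2*((1 + 3)*(-1))*(-38 + (1 + 3)*(-1)) - 25441 = 2*(4*(-1))*(-38 + 4*(-1)) - 25441 = 2*(-4)*(-38 - 4) - 25441 = 2*(-4)*(-42) - 25441 = 336 - 25441 = -25105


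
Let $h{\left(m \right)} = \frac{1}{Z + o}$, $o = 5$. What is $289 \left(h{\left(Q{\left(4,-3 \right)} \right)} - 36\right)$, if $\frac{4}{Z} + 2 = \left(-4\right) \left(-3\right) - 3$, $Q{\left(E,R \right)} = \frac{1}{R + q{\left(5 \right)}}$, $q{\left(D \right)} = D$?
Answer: $- \frac{403733}{39} \approx -10352.0$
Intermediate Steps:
$Q{\left(E,R \right)} = \frac{1}{5 + R}$ ($Q{\left(E,R \right)} = \frac{1}{R + 5} = \frac{1}{5 + R}$)
$Z = \frac{4}{7}$ ($Z = \frac{4}{-2 - -9} = \frac{4}{-2 + \left(12 - 3\right)} = \frac{4}{-2 + 9} = \frac{4}{7} \approx 0.57143$)
$h{\left(m \right)} = \frac{7}{39}$ ($h{\left(m \right)} = \frac{1}{\frac{4}{7} + 5} = \frac{1}{\frac{39}{7}} = \frac{7}{39}$)
$289 \left(h{\left(Q{\left(4,-3 \right)} \right)} - 36\right) = 289 \left(\frac{7}{39} - 36\right) = 289 \left(- \frac{1397}{39}\right) = - \frac{403733}{39}$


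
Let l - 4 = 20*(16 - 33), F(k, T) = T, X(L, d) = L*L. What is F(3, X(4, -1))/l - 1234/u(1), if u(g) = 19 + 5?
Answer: -1441/28 ≈ -51.464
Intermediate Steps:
X(L, d) = L²
u(g) = 24
l = -336 (l = 4 + 20*(16 - 33) = 4 + 20*(-17) = 4 - 340 = -336)
F(3, X(4, -1))/l - 1234/u(1) = 4²/(-336) - 1234/24 = 16*(-1/336) - 1234*1/24 = -1/21 - 617/12 = -1441/28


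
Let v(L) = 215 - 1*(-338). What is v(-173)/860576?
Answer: 553/860576 ≈ 0.00064259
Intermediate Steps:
v(L) = 553 (v(L) = 215 + 338 = 553)
v(-173)/860576 = 553/860576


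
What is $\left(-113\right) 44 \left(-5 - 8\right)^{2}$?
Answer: $-840268$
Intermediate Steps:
$\left(-113\right) 44 \left(-5 - 8\right)^{2} = - 4972 \left(-5 - 8\right)^{2} = - 4972 \left(-13\right)^{2} = \left(-4972\right) 169 = -840268$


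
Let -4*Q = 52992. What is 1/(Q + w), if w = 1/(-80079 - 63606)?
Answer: -143685/1903538881 ≈ -7.5483e-5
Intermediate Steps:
Q = -13248 (Q = -¼*52992 = -13248)
w = -1/143685 (w = 1/(-143685) = -1/143685 ≈ -6.9597e-6)
1/(Q + w) = 1/(-13248 - 1/143685) = 1/(-1903538881/143685) = -143685/1903538881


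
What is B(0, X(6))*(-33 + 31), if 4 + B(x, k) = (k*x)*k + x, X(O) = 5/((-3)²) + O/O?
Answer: 8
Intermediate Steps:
X(O) = 14/9 (X(O) = 5/9 + 1 = 14/9)
B(x, k) = -4 + x + x*k² (B(x, k) = -4 + ((k*x)*k + x) = -4 + (x*k² + x) = -4 + (x + x*k²) = -4 + x + x*k²)
B(0, X(6))*(-33 + 31) = (-4 + 0 + 0*(14/9)²)*(-33 + 31) = (-4 + 0 + 0*(196/81))*(-2) = (-4 + 0 + 0)*(-2) = -4*(-2) = 8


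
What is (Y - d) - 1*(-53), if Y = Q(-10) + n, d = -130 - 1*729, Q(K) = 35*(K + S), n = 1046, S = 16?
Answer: 2168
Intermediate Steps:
Q(K) = 560 + 35*K (Q(K) = 35*(K + 16) = 35*(16 + K) = 560 + 35*K)
d = -859 (d = -130 - 729 = -859)
Y = 1256 (Y = (560 + 35*(-10)) + 1046 = (560 - 350) + 1046 = 210 + 1046 = 1256)
(Y - d) - 1*(-53) = (1256 - 1*(-859)) - 1*(-53) = (1256 + 859) + 53 = 2115 + 53 = 2168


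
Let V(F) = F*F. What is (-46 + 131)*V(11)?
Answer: 10285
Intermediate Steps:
V(F) = F**2
(-46 + 131)*V(11) = (-46 + 131)*11**2 = 85*121 = 10285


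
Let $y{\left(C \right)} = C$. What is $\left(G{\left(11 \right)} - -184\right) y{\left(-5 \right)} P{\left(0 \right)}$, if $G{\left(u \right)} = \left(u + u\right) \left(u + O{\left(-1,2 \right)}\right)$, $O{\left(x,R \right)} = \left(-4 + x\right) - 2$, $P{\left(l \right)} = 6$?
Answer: $-8160$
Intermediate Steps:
$O{\left(x,R \right)} = -6 + x$
$G{\left(u \right)} = 2 u \left(-7 + u\right)$ ($G{\left(u \right)} = \left(u + u\right) \left(u - 7\right) = 2 u \left(u - 7\right) = 2 u \left(-7 + u\right)$)
$\left(G{\left(11 \right)} - -184\right) y{\left(-5 \right)} P{\left(0 \right)} = \left(2 \cdot 11 \left(-7 + 11\right) - -184\right) \left(\left(-5\right) 6\right) = \left(2 \cdot 11 \cdot 4 + 184\right) \left(-30\right) = \left(88 + 184\right) \left(-30\right) = 272 \left(-30\right) = -8160$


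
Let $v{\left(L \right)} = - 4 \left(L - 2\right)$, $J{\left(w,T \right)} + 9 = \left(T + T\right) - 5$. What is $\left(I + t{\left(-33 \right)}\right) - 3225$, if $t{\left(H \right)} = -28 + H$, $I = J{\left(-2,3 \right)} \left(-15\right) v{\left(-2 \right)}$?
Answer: $-1366$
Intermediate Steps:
$J{\left(w,T \right)} = -14 + 2 T$ ($J{\left(w,T \right)} = -9 + \left(\left(T + T\right) - 5\right) = -9 + \left(2 T - 5\right) = -9 + \left(-5 + 2 T\right) = -14 + 2 T$)
$v{\left(L \right)} = 8 - 4 L$ ($v{\left(L \right)} = - 4 \left(-2 + L\right) = 8 - 4 L$)
$I = 1920$ ($I = \left(-14 + 2 \cdot 3\right) \left(-15\right) \left(8 - -8\right) = \left(-14 + 6\right) \left(-15\right) \left(8 + 8\right) = \left(-8\right) \left(-15\right) 16 = 120 \cdot 16 = 1920$)
$\left(I + t{\left(-33 \right)}\right) - 3225 = \left(1920 - 61\right) - 3225 = 1859 - 3225 = -1366$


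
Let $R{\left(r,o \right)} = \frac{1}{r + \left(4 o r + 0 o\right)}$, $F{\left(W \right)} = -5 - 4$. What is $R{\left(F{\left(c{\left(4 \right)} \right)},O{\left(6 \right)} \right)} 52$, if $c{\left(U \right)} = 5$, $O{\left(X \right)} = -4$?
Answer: $\frac{52}{135} \approx 0.38519$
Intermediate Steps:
$F{\left(W \right)} = -9$
$R{\left(r,o \right)} = \frac{1}{r + 4 o r}$ ($R{\left(r,o \right)} = \frac{1}{r + \left(4 o r + 0\right)} = \frac{1}{r + 4 o r}$)
$R{\left(F{\left(c{\left(4 \right)} \right)},O{\left(6 \right)} \right)} 52 = \frac{1}{\left(-9\right) \left(1 + 4 \left(-4\right)\right)} 52 = - \frac{1}{9 \left(1 - 16\right)} 52 = - \frac{1}{9 \left(-15\right)} 52 = \left(- \frac{1}{9}\right) \left(- \frac{1}{15}\right) 52 = \frac{1}{135} \cdot 52 = \frac{52}{135}$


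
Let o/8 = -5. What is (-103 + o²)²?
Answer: 2241009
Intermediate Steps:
o = -40 (o = 8*(-5) = -40)
(-103 + o²)² = (-103 + (-40)²)² = (-103 + 1600)² = 1497² = 2241009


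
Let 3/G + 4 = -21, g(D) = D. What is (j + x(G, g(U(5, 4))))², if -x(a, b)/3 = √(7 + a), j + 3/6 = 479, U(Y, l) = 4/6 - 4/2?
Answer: 22902417/100 - 5742*√43/5 ≈ 2.2149e+5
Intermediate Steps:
U(Y, l) = -4/3 (U(Y, l) = 4*(⅙) - 4*½ = ⅔ - 2 = -4/3)
j = 957/2 (j = -½ + 479 = 957/2 ≈ 478.50)
G = -3/25 (G = 3/(-4 - 21) = 3/(-25) = 3*(-1/25) = -3/25 ≈ -0.12000)
x(a, b) = -3*√(7 + a)
(j + x(G, g(U(5, 4))))² = (957/2 - 3*√(7 - 3/25))² = (957/2 - 6*√43/5)²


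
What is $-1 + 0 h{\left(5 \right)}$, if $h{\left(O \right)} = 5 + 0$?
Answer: $-1$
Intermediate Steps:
$h{\left(O \right)} = 5$
$-1 + 0 h{\left(5 \right)} = -1 + 0 \cdot 5 = -1 + 0 = -1$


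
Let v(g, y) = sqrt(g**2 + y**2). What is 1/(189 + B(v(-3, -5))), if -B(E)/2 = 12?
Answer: 1/165 ≈ 0.0060606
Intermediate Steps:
B(E) = -24 (B(E) = -2*12 = -24)
1/(189 + B(v(-3, -5))) = 1/(189 - 24) = 1/165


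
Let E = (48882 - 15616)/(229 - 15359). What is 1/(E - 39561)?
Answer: -7565/299295598 ≈ -2.5276e-5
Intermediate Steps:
E = -16633/7565 (E = 33266/(-15130) = 33266*(-1/15130) = -16633/7565 ≈ -2.1987)
1/(E - 39561) = 1/(-16633/7565 - 39561) = 1/(-299295598/7565) = -7565/299295598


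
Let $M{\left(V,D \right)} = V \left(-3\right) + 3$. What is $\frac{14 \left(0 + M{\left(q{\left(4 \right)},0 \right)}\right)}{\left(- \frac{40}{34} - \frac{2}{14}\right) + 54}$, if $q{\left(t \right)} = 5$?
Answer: $- \frac{19992}{6269} \approx -3.189$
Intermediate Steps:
$M{\left(V,D \right)} = 3 - 3 V$ ($M{\left(V,D \right)} = - 3 V + 3 = 3 - 3 V$)
$\frac{14 \left(0 + M{\left(q{\left(4 \right)},0 \right)}\right)}{\left(- \frac{40}{34} - \frac{2}{14}\right) + 54} = \frac{14 \left(0 + \left(3 - 15\right)\right)}{\left(- \frac{40}{34} - \frac{2}{14}\right) + 54} = \frac{14 \left(0 + \left(3 - 15\right)\right)}{\left(\left(-40\right) \frac{1}{34} - \frac{1}{7}\right) + 54} = \frac{14 \left(0 - 12\right)}{\left(- \frac{20}{17} - \frac{1}{7}\right) + 54} = \frac{14 \left(-12\right)}{- \frac{157}{119} + 54} = \frac{1}{\frac{6269}{119}} \left(-168\right) = \frac{119}{6269} \left(-168\right) = - \frac{19992}{6269}$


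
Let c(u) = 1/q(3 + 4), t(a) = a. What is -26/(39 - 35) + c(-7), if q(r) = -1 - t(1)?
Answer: -7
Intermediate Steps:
q(r) = -2 (q(r) = -1 - 1*1 = -1 - 1 = -2)
c(u) = -1/2 (c(u) = 1/(-2) = -1/2)
-26/(39 - 35) + c(-7) = -26/(39 - 35) - 1/2 = -26/4 - 1/2 = -26*1/4 - 1/2 = -13/2 - 1/2 = -7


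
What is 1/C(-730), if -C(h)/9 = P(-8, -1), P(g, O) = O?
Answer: ⅑ ≈ 0.11111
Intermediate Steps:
C(h) = 9 (C(h) = -9*(-1) = 9)
1/C(-730) = 1/9 = ⅑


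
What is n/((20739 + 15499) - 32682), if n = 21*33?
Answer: 99/508 ≈ 0.19488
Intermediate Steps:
n = 693
n/((20739 + 15499) - 32682) = 693/((20739 + 15499) - 32682) = 693/(36238 - 32682) = 693/3556 = 693*(1/3556) = 99/508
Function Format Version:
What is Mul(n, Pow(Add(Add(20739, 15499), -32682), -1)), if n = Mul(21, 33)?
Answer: Rational(99, 508) ≈ 0.19488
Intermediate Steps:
n = 693
Mul(n, Pow(Add(Add(20739, 15499), -32682), -1)) = Mul(693, Pow(Add(Add(20739, 15499), -32682), -1)) = Mul(693, Pow(Add(36238, -32682), -1)) = Mul(693, Pow(3556, -1)) = Mul(693, Rational(1, 3556)) = Rational(99, 508)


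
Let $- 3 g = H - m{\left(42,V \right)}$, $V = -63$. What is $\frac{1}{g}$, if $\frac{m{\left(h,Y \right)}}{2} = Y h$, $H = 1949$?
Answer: $- \frac{3}{7241} \approx -0.00041431$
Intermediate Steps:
$m{\left(h,Y \right)} = 2 Y h$
$g = - \frac{7241}{3}$ ($g = - \frac{1949 - 2 \left(-63\right) 42}{3} = - \frac{1949 - -5292}{3} = - \frac{1949 + 5292}{3} = \left(- \frac{1}{3}\right) 7241 = - \frac{7241}{3} \approx -2413.7$)
$\frac{1}{g} = \frac{1}{- \frac{7241}{3}} = - \frac{3}{7241}$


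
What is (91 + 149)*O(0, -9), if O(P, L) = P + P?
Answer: 0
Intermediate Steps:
O(P, L) = 2*P
(91 + 149)*O(0, -9) = (91 + 149)*(2*0) = 240*0 = 0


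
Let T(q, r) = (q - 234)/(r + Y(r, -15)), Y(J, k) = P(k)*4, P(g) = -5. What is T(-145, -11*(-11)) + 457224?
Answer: 46179245/101 ≈ 4.5722e+5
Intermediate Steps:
Y(J, k) = -20 (Y(J, k) = -5*4 = -20)
T(q, r) = (-234 + q)/(-20 + r) (T(q, r) = (q - 234)/(r - 20) = (-234 + q)/(-20 + r))
T(-145, -11*(-11)) + 457224 = (-234 - 145)/(-20 - 11*(-11)) + 457224 = -379/(-20 + 121) + 457224 = -379/101 + 457224 = 46179245/101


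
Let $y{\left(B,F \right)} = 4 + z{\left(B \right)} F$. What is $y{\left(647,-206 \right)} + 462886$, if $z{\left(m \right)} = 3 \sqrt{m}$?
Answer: $462890 - 618 \sqrt{647} \approx 4.4717 \cdot 10^{5}$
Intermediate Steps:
$y{\left(B,F \right)} = 4 + 3 F \sqrt{B}$ ($y{\left(B,F \right)} = 4 + 3 \sqrt{B} F = 4 + 3 F \sqrt{B}$)
$y{\left(647,-206 \right)} + 462886 = \left(4 + 3 \left(-206\right) \sqrt{647}\right) + 462886 = \left(4 - 618 \sqrt{647}\right) + 462886 = 462890 - 618 \sqrt{647}$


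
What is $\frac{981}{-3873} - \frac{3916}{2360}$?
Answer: $- \frac{1456819}{761690} \approx -1.9126$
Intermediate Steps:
$\frac{981}{-3873} - \frac{3916}{2360} = 981 \left(- \frac{1}{3873}\right) - \frac{979}{590} = - \frac{327}{1291} - \frac{979}{590} = - \frac{1456819}{761690}$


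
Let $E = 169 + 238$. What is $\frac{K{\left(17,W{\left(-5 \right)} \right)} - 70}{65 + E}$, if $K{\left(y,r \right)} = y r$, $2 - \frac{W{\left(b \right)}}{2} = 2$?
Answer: $- \frac{35}{236} \approx -0.14831$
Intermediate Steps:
$W{\left(b \right)} = 0$ ($W{\left(b \right)} = 4 - 4 = 0$)
$K{\left(y,r \right)} = r y$
$E = 407$
$\frac{K{\left(17,W{\left(-5 \right)} \right)} - 70}{65 + E} = \frac{0 \cdot 17 - 70}{65 + 407} = \frac{0 - 70}{472} = \left(-70\right) \frac{1}{472} = - \frac{35}{236}$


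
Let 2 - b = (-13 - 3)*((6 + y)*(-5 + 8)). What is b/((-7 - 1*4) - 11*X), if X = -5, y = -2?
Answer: 97/22 ≈ 4.4091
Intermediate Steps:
b = 194 (b = 2 - (-13 - 3)*(6 - 2)*(-5 + 8) = 2 - (-16)*4*3 = 2 - (-16)*12 = 2 - 1*(-192) = 2 + 192 = 194)
b/((-7 - 1*4) - 11*X) = 194/((-7 - 1*4) - 11*(-5)) = 194/((-7 - 4) + 55) = 194/(-11 + 55) = 194/44 = 194*(1/44) = 97/22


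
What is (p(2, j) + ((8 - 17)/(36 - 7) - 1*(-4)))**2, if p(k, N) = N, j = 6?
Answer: 78961/841 ≈ 93.889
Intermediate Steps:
(p(2, j) + ((8 - 17)/(36 - 7) - 1*(-4)))**2 = (6 + ((8 - 17)/(36 - 7) - 1*(-4)))**2 = (6 + (-9/29 + 4))**2 = (6 + 107/29)**2 = (281/29)**2 = 78961/841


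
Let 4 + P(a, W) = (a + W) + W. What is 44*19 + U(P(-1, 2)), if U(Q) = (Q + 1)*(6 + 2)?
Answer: 836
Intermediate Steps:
P(a, W) = -4 + a + 2*W (P(a, W) = -4 + ((a + W) + W) = -4 + ((W + a) + W) = -4 + (a + 2*W) = -4 + a + 2*W)
U(Q) = 8 + 8*Q (U(Q) = (1 + Q)*8 = 8 + 8*Q)
44*19 + U(P(-1, 2)) = 44*19 + (8 + 8*(-4 - 1 + 2*2)) = 836 + (8 + 8*(-4 - 1 + 4)) = 836 + (8 + 8*(-1)) = 836 + (8 - 8) = 836 + 0 = 836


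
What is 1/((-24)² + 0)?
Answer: 1/576 ≈ 0.0017361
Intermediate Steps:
1/((-24)² + 0) = 1/(576 + 0) = 1/576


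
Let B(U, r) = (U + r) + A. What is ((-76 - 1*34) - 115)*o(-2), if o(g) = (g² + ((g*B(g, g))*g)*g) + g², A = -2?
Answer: -12600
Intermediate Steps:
B(U, r) = -2 + U + r (B(U, r) = (U + r) - 2 = -2 + U + r)
o(g) = 2*g² + g³*(-2 + 2*g) (o(g) = (g² + ((g*(-2 + g + g))*g)*g) + g² = (g² + ((g*(-2 + 2*g))*g)*g) + g² = (g² + (g²*(-2 + 2*g))*g) + g² = (g² + g³*(-2 + 2*g)) + g² = 2*g² + g³*(-2 + 2*g))
((-76 - 1*34) - 115)*o(-2) = ((-76 - 1*34) - 115)*(2*(-2)²*(1 - 2*(-1 - 2))) = ((-76 - 34) - 115)*(2*4*(1 - 2*(-3))) = (-110 - 115)*(2*4*(1 + 6)) = -450*4*7 = -225*56 = -12600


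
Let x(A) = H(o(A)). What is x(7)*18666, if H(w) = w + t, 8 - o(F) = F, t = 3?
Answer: 74664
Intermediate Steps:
o(F) = 8 - F
H(w) = 3 + w (H(w) = w + 3 = 3 + w)
x(A) = 11 - A (x(A) = 3 + (8 - A) = 11 - A)
x(7)*18666 = (11 - 1*7)*18666 = (11 - 7)*18666 = 4*18666 = 74664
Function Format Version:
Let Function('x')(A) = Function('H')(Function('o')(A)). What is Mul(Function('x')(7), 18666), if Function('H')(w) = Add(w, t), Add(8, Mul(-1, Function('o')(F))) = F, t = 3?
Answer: 74664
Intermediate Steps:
Function('o')(F) = Add(8, Mul(-1, F))
Function('H')(w) = Add(3, w) (Function('H')(w) = Add(w, 3) = Add(3, w))
Function('x')(A) = Add(11, Mul(-1, A)) (Function('x')(A) = Add(3, Add(8, Mul(-1, A))) = Add(11, Mul(-1, A)))
Mul(Function('x')(7), 18666) = Mul(Add(11, Mul(-1, 7)), 18666) = Mul(Add(11, -7), 18666) = Mul(4, 18666) = 74664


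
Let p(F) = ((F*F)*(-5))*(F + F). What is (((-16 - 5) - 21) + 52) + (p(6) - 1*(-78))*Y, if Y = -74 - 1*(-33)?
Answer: 85372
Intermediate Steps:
Y = -41 (Y = -74 + 33 = -41)
p(F) = -10*F**3 (p(F) = (F**2*(-5))*(2*F) = (-5*F**2)*(2*F) = -10*F**3)
(((-16 - 5) - 21) + 52) + (p(6) - 1*(-78))*Y = (((-16 - 5) - 21) + 52) + (-10*6**3 - 1*(-78))*(-41) = ((-21 - 21) + 52) + (-10*216 + 78)*(-41) = (-42 + 52) + (-2160 + 78)*(-41) = 10 - 2082*(-41) = 10 + 85362 = 85372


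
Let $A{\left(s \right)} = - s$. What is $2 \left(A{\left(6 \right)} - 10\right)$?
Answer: $-32$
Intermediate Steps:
$2 \left(A{\left(6 \right)} - 10\right) = 2 \left(\left(-1\right) 6 - 10\right) = 2 \left(-6 - 10\right) = 2 \left(-16\right) = -32$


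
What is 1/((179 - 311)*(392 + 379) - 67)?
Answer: -1/101839 ≈ -9.8194e-6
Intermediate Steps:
1/((179 - 311)*(392 + 379) - 67) = 1/(-132*771 - 67) = 1/(-101772 - 67) = 1/(-101839) = -1/101839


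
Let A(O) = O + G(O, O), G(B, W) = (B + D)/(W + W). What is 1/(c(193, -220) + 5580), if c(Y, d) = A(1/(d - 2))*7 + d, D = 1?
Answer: 111/509098 ≈ 0.00021803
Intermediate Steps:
G(B, W) = (1 + B)/(2*W) (G(B, W) = (B + 1)/(W + W) = (1 + B)/((2*W)) = (1 + B)*(1/(2*W)) = (1 + B)/(2*W))
A(O) = O + (1 + O)/(2*O)
c(Y, d) = -7/2 + 7/(-2 + d) + 9*d/2 (c(Y, d) = (½ + 1/(d - 2) + 1/(2*(1/(d - 2))))*7 + d = (½ + 1/(-2 + d) + 1/(2*(1/(-2 + d))))*7 + d = (½ + 1/(-2 + d) + (-2 + d)/2)*7 + d = (½ + 1/(-2 + d) + (-1 + d/2))*7 + d = (-½ + 1/(-2 + d) + d/2)*7 + d = (-7/2 + 7/(-2 + d) + 7*d/2) + d = -7/2 + 7/(-2 + d) + 9*d/2)
1/(c(193, -220) + 5580) = 1/((28 - 25*(-220) + 9*(-220)²)/(2*(-2 - 220)) + 5580) = 1/((½)*(28 + 5500 + 9*48400)/(-222) + 5580) = 1/((½)*(-1/222)*(28 + 5500 + 435600) + 5580) = 1/((½)*(-1/222)*441128 + 5580) = 1/(-110282/111 + 5580) = 1/(509098/111) = 111/509098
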